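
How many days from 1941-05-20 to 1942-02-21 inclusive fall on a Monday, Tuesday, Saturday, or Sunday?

1941-05-20 is a Tuesday.
From 1941-05-20 to 1942-02-21 is 278 days inclusive.
278 = 7 × 39 + 5, so there are 39 full weeks plus 5 extra days.
Each full week contributes 4 days from the set (Mon, Tue, Sat, Sun): 39 × 4 = 156.
The 5 extra days are Tuesday, Wednesday, Thursday, Friday, Saturday — 2 of them qualify.
Total: 156 + 2 = 158.

158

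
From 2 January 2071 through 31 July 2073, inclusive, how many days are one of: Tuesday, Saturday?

269

2 January 2071 is a Friday.
That's 942 days from start to end, counting both.
942 = 7 × 134 + 4, so there are 134 full weeks plus 4 extra days.
Each full week contributes 2 days from the set (Tue, Sat): 134 × 2 = 268.
The 4 extra days are Friday, Saturday, Sunday, Monday — 1 of them qualifies.
Total: 268 + 1 = 269.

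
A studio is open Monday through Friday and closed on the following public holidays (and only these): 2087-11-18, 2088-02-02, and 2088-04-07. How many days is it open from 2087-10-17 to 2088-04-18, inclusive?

128

2087-10-17 is a Friday.
From 2087-10-17 to 2088-04-18 is 185 days inclusive.
185 = 7 × 26 + 3, so there are 26 full weeks plus 3 extra days.
Each full week contributes 5 weekdays (Mon–Fri): 26 × 5 = 130.
The 3 extra days are Fri, Sat, Sun — 1 of them qualifies.
Total: 130 + 1 = 131.
Holidays: 2087-11-18 (Tue); 2088-02-02 (Mon); 2088-04-07 (Wed).
All 3 holidays fall on weekdays, so subtract 3.
Business days: 131 − 3 = 128.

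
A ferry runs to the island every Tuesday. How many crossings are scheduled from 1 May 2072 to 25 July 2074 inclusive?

1 May 2072 is a Sunday.
That's 816 days from start to end, counting both.
816 = 7 × 116 + 4, so there are 116 full weeks plus 4 extra days.
Each full week contributes one Tuesday: 116 so far.
The 4 extra days are Sunday, Monday, Tuesday, Wednesday — 1 of them qualifies.
Total: 116 + 1 = 117.

117 Tuesdays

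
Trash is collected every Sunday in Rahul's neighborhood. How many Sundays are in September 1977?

4

1 September 1977 is a Thursday.
From 1 September 1977 to 30 September 1977 is 30 days inclusive.
30 = 7 × 4 + 2, so there are 4 full weeks plus 2 extra days.
Each full week contributes one Sunday: 4 so far.
The 2 extra days are Thu, Fri — none qualify.
Total: 4 + 0 = 4.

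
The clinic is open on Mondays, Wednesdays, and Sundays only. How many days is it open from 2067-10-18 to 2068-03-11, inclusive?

2067-10-18 is a Tuesday.
The range spans 146 days (inclusive of both endpoints).
146 = 7 × 20 + 6, so there are 20 full weeks plus 6 extra days.
Each full week contributes 3 days from the set (Mon, Wed, Sun): 20 × 3 = 60.
The 6 extra days are Tue, Wed, Thu, Fri, Sat, Sun — 2 of them qualify.
Total: 60 + 2 = 62.

62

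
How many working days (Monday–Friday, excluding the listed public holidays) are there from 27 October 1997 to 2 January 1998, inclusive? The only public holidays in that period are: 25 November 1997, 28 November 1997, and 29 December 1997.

27 October 1997 is a Monday.
That's 68 days from start to end, counting both.
68 = 7 × 9 + 5, so there are 9 full weeks plus 5 extra days.
Each full week contributes 5 weekdays (Mon–Fri): 9 × 5 = 45.
The 5 extra days are Mon, Tue, Wed, Thu, Fri — 5 of them qualify.
Total: 45 + 5 = 50.
Holidays: 25 November 1997 (Tue); 28 November 1997 (Fri); 29 December 1997 (Mon).
All 3 holidays fall on weekdays, so subtract 3.
Business days: 50 − 3 = 47.

47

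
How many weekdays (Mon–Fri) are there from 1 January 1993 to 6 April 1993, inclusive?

68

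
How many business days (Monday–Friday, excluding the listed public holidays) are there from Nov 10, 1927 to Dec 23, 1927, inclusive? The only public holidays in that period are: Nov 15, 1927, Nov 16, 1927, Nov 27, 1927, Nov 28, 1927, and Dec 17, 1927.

29 business days

Nov 10, 1927 is a Thursday.
The range spans 44 days (inclusive of both endpoints).
44 = 7 × 6 + 2, so there are 6 full weeks plus 2 extra days.
Each full week contributes 5 weekdays (Mon–Fri): 6 × 5 = 30.
The 2 extra days are Thu, Fri — 2 of them qualify.
Total: 30 + 2 = 32.
Holidays: Nov 15, 1927 (Tue); Nov 16, 1927 (Wed); Nov 27, 1927 (Sun); Nov 28, 1927 (Mon); Dec 17, 1927 (Sat).
3 of the 5 holidays fall on weekdays; the rest are weekends and were already excluded.
Business days: 32 − 3 = 29.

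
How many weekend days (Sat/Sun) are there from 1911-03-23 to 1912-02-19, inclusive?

1911-03-23 is a Thursday.
From 1911-03-23 to 1912-02-19 is 334 days inclusive.
334 = 7 × 47 + 5, so there are 47 full weeks plus 5 extra days.
Each full week contributes 2 weekend days (Sat, Sun): 47 × 2 = 94.
The 5 extra days are Thu, Fri, Sat, Sun, Mon — 2 of them qualify.
Total: 94 + 2 = 96.

96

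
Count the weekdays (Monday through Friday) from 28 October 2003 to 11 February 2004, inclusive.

28 October 2003 is a Tuesday.
From 28 October 2003 to 11 February 2004 is 107 days inclusive.
107 = 7 × 15 + 2, so there are 15 full weeks plus 2 extra days.
Each full week contributes 5 weekdays (Mon–Fri): 15 × 5 = 75.
The 2 extra days are Tue, Wed — 2 of them qualify.
Total: 75 + 2 = 77.

77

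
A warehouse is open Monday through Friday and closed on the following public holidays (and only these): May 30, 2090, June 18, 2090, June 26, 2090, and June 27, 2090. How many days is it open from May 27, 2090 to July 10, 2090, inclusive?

May 27, 2090 is a Saturday.
The range spans 45 days (inclusive of both endpoints).
45 = 7 × 6 + 3, so there are 6 full weeks plus 3 extra days.
Each full week contributes 5 weekdays (Mon–Fri): 6 × 5 = 30.
The 3 extra days are Saturday, Sunday, Monday — 1 of them qualifies.
Total: 30 + 1 = 31.
Holidays: May 30, 2090 (Tue); June 18, 2090 (Sun); June 26, 2090 (Mon); June 27, 2090 (Tue).
3 of the 4 holidays fall on weekdays; the rest are weekends and were already excluded.
Business days: 31 − 3 = 28.

28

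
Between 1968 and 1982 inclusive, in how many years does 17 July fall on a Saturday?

Day of week of July 17 in each year:
1968: Wed, 1969: Thu, 1970: Fri, 1971: Sat ✓, 1972: Mon, 1973: Tue, 1974: Wed, 1975: Thu, 1976: Sat ✓, 1977: Sun, 1978: Mon, 1979: Tue, 1980: Thu, 1981: Fri, 1982: Sat ✓
Saturdays: 1971, 1976, 1982.

3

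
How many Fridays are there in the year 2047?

52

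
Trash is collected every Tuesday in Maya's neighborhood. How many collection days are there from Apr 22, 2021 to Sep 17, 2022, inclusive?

73 Tuesdays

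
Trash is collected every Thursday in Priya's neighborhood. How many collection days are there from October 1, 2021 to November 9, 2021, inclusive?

5 Thursdays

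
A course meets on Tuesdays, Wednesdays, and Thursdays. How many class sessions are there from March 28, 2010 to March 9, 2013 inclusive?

March 28, 2010 is a Sunday.
From March 28, 2010 to March 9, 2013 is 1078 days inclusive.
1078 = 7 × 154, so the span is exactly 154 full weeks.
Each full week contributes 3 days from the set (Tue, Wed, Thu): 154 × 3 = 462.
Total: 462.

462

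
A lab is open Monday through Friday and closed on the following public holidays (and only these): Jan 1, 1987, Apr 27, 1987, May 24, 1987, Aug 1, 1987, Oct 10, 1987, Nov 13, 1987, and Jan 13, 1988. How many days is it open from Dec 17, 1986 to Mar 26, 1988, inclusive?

329 business days

Dec 17, 1986 is a Wednesday.
That's 466 days from start to end, counting both.
466 = 7 × 66 + 4, so there are 66 full weeks plus 4 extra days.
Each full week contributes 5 weekdays (Mon–Fri): 66 × 5 = 330.
The 4 extra days are Wednesday, Thursday, Friday, Saturday — 3 of them qualify.
Total: 330 + 3 = 333.
Holidays: Jan 1, 1987 (Thu); Apr 27, 1987 (Mon); May 24, 1987 (Sun); Aug 1, 1987 (Sat); Oct 10, 1987 (Sat); Nov 13, 1987 (Fri); Jan 13, 1988 (Wed).
4 of the 7 holidays fall on weekdays; the rest are weekends and were already excluded.
Business days: 333 − 4 = 329.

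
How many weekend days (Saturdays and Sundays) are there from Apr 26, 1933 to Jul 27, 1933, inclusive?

26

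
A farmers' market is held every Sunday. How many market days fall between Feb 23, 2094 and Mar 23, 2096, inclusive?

108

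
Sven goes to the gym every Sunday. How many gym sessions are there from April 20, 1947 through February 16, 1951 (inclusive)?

200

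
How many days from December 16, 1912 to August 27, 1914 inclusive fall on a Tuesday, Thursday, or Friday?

December 16, 1912 is a Monday.
From December 16, 1912 to August 27, 1914 is 620 days inclusive.
620 = 7 × 88 + 4, so there are 88 full weeks plus 4 extra days.
Each full week contributes 3 days from the set (Tue, Thu, Fri): 88 × 3 = 264.
The 4 extra days are Monday, Tuesday, Wednesday, Thursday — 2 of them qualify.
Total: 264 + 2 = 266.

266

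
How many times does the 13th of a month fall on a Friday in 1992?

The 13th falls on a Friday when the month's 13th has weekday Fri.
Jan 13 is Mon; Feb 13 is Thu; Mar 13 is Fri ✓; Apr 13 is Mon; May 13 is Wed; Jun 13 is Sat; Jul 13 is Mon; Aug 13 is Thu; Sep 13 is Sun; Oct 13 is Tue; Nov 13 is Fri ✓; Dec 13 is Sun.
Friday the 13ths: Mar, Nov.

2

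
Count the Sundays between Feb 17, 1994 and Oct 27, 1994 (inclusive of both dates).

36 Sundays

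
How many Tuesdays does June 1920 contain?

5

June 1, 1920 is a Tuesday.
The range spans 30 days (inclusive of both endpoints).
30 = 7 × 4 + 2, so there are 4 full weeks plus 2 extra days.
Each full week contributes one Tuesday: 4 so far.
The 2 extra days are Tue, Wed — 1 of them qualifies.
Total: 4 + 1 = 5.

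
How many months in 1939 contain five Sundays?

A month has five Sundays exactly when Sunday falls within its first (length − 28) days.
Jan: 31 days, starts Sun → 5 of Sun, Mon, Tue ✓
Feb: 28 days, starts Wed → 5 of (none)
Mar: 31 days, starts Wed → 5 of Wed, Thu, Fri
Apr: 30 days, starts Sat → 5 of Sat, Sun ✓
May: 31 days, starts Mon → 5 of Mon, Tue, Wed
Jun: 30 days, starts Thu → 5 of Thu, Fri
Jul: 31 days, starts Sat → 5 of Sat, Sun, Mon ✓
Aug: 31 days, starts Tue → 5 of Tue, Wed, Thu
Sep: 30 days, starts Fri → 5 of Fri, Sat
Oct: 31 days, starts Sun → 5 of Sun, Mon, Tue ✓
Nov: 30 days, starts Wed → 5 of Wed, Thu
Dec: 31 days, starts Fri → 5 of Fri, Sat, Sun ✓
Months with five Sundays: Jan, Apr, Jul, Oct, Dec.

5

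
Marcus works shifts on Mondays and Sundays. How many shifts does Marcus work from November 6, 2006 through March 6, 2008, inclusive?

139

November 6, 2006 is a Monday.
From November 6, 2006 to March 6, 2008 is 487 days inclusive.
487 = 7 × 69 + 4, so there are 69 full weeks plus 4 extra days.
Each full week contributes 2 days from the set (Mon, Sun): 69 × 2 = 138.
The 4 extra days are Monday, Tuesday, Wednesday, Thursday — 1 of them qualifies.
Total: 138 + 1 = 139.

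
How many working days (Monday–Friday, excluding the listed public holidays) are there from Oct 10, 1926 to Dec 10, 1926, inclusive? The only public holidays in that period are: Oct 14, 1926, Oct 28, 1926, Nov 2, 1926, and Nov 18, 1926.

41 working days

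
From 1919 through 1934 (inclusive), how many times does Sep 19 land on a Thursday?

1

Day of week of September 19 in each year:
1919: Fri, 1920: Sun, 1921: Mon, 1922: Tue, 1923: Wed, 1924: Fri, 1925: Sat, 1926: Sun, 1927: Mon, 1928: Wed, 1929: Thu ✓, 1930: Fri, 1931: Sat, 1932: Mon, 1933: Tue, 1934: Wed
Thursdays: 1929.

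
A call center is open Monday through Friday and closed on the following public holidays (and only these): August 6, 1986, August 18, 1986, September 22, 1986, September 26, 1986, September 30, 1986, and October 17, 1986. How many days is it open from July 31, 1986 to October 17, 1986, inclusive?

51

July 31, 1986 is a Thursday.
The range spans 79 days (inclusive of both endpoints).
79 = 7 × 11 + 2, so there are 11 full weeks plus 2 extra days.
Each full week contributes 5 weekdays (Mon–Fri): 11 × 5 = 55.
The 2 extra days are Thursday, Friday — 2 of them qualify.
Total: 55 + 2 = 57.
Holidays: August 6, 1986 (Wed); August 18, 1986 (Mon); September 22, 1986 (Mon); September 26, 1986 (Fri); September 30, 1986 (Tue); October 17, 1986 (Fri).
All 6 holidays fall on weekdays, so subtract 6.
Business days: 57 − 6 = 51.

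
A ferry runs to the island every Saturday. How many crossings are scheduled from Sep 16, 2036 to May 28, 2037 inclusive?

36

Sep 16, 2036 is a Tuesday.
The range spans 255 days (inclusive of both endpoints).
255 = 7 × 36 + 3, so there are 36 full weeks plus 3 extra days.
Each full week contributes one Saturday: 36 so far.
The 3 extra days are Tuesday, Wednesday, Thursday — none qualify.
Total: 36 + 0 = 36.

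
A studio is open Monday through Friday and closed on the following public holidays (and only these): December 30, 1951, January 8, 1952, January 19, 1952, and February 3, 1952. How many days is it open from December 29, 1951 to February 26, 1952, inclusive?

December 29, 1951 is a Saturday.
The range spans 60 days (inclusive of both endpoints).
60 = 7 × 8 + 4, so there are 8 full weeks plus 4 extra days.
Each full week contributes 5 weekdays (Mon–Fri): 8 × 5 = 40.
The 4 extra days are Sat, Sun, Mon, Tue — 2 of them qualify.
Total: 40 + 2 = 42.
Holidays: December 30, 1951 (Sun); January 8, 1952 (Tue); January 19, 1952 (Sat); February 3, 1952 (Sun).
1 of the 4 holidays fall on weekdays; the rest are weekends and were already excluded.
Business days: 42 − 1 = 41.

41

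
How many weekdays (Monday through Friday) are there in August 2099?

21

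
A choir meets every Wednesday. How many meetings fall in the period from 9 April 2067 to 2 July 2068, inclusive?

64 Wednesdays

9 April 2067 is a Saturday.
That's 451 days from start to end, counting both.
451 = 7 × 64 + 3, so there are 64 full weeks plus 3 extra days.
Each full week contributes one Wednesday: 64 so far.
The 3 extra days are Saturday, Sunday, Monday — none qualify.
Total: 64 + 0 = 64.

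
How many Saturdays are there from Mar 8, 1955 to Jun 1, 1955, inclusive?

Mar 8, 1955 is a Tuesday.
The range spans 86 days (inclusive of both endpoints).
86 = 7 × 12 + 2, so there are 12 full weeks plus 2 extra days.
Each full week contributes one Saturday: 12 so far.
The 2 extra days are Tue, Wed — none qualify.
Total: 12 + 0 = 12.

12 Saturdays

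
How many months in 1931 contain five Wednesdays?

4

A month has five Wednesdays exactly when Wednesday falls within its first (length − 28) days.
Jan: 31 days, starts Thu → 5 of Thu, Fri, Sat
Feb: 28 days, starts Sun → 5 of (none)
Mar: 31 days, starts Sun → 5 of Sun, Mon, Tue
Apr: 30 days, starts Wed → 5 of Wed, Thu ✓
May: 31 days, starts Fri → 5 of Fri, Sat, Sun
Jun: 30 days, starts Mon → 5 of Mon, Tue
Jul: 31 days, starts Wed → 5 of Wed, Thu, Fri ✓
Aug: 31 days, starts Sat → 5 of Sat, Sun, Mon
Sep: 30 days, starts Tue → 5 of Tue, Wed ✓
Oct: 31 days, starts Thu → 5 of Thu, Fri, Sat
Nov: 30 days, starts Sun → 5 of Sun, Mon
Dec: 31 days, starts Tue → 5 of Tue, Wed, Thu ✓
Months with five Wednesdays: Apr, Jul, Sep, Dec.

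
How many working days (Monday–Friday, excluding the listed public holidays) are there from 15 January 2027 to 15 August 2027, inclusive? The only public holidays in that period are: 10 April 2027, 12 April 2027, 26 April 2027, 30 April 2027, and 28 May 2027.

147

15 January 2027 is a Friday.
That's 213 days from start to end, counting both.
213 = 7 × 30 + 3, so there are 30 full weeks plus 3 extra days.
Each full week contributes 5 weekdays (Mon–Fri): 30 × 5 = 150.
The 3 extra days are Fri, Sat, Sun — 1 of them qualifies.
Total: 150 + 1 = 151.
Holidays: 10 April 2027 (Sat); 12 April 2027 (Mon); 26 April 2027 (Mon); 30 April 2027 (Fri); 28 May 2027 (Fri).
4 of the 5 holidays fall on weekdays; the rest are weekends and were already excluded.
Business days: 151 − 4 = 147.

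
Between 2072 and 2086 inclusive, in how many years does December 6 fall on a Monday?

Day of week of December 6 in each year:
2072: Tue, 2073: Wed, 2074: Thu, 2075: Fri, 2076: Sun, 2077: Mon ✓, 2078: Tue, 2079: Wed, 2080: Fri, 2081: Sat, 2082: Sun, 2083: Mon ✓, 2084: Wed, 2085: Thu, 2086: Fri
Mondays: 2077, 2083.

2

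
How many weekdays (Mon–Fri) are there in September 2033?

22

September 1, 2033 is a Thursday.
That's 30 days from start to end, counting both.
30 = 7 × 4 + 2, so there are 4 full weeks plus 2 extra days.
Each full week contributes 5 weekdays (Mon–Fri): 4 × 5 = 20.
The 2 extra days are Thu, Fri — 2 of them qualify.
Total: 20 + 2 = 22.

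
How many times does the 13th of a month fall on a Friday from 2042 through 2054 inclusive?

Friday-the-13ths by year:
2042: Jun
2043: Feb, Mar, Nov
2044: May
2045: Jan, Oct
2046: Apr, Jul
2047: Sep, Dec
2048: Mar, Nov
2049: Aug
2050: May
2051: Jan, Oct
2052: Sep, Dec
2053: Jun
2054: Feb, Mar, Nov

23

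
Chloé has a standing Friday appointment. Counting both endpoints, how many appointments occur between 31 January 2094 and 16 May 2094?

31 January 2094 is a Sunday.
From 31 January 2094 to 16 May 2094 is 106 days inclusive.
106 = 7 × 15 + 1, so there are 15 full weeks plus 1 extra day.
Each full week contributes one Friday: 15 so far.
The 1 extra day is Sun — none qualify.
Total: 15 + 0 = 15.

15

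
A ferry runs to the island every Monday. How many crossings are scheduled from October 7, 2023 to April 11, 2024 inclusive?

27

October 7, 2023 is a Saturday.
From October 7, 2023 to April 11, 2024 is 188 days inclusive.
188 = 7 × 26 + 6, so there are 26 full weeks plus 6 extra days.
Each full week contributes one Monday: 26 so far.
The 6 extra days are Saturday, Sunday, Monday, Tuesday, Wednesday, Thursday — 1 of them qualifies.
Total: 26 + 1 = 27.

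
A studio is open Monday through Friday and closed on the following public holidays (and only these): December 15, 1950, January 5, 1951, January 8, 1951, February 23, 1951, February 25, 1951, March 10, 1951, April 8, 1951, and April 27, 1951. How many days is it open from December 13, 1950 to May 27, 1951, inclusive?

113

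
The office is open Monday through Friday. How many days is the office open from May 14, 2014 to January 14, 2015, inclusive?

May 14, 2014 is a Wednesday.
From May 14, 2014 to January 14, 2015 is 246 days inclusive.
246 = 7 × 35 + 1, so there are 35 full weeks plus 1 extra day.
Each full week contributes 5 weekdays (Mon–Fri): 35 × 5 = 175.
The 1 extra day is Wednesday — 1 of them qualifies.
Total: 175 + 1 = 176.

176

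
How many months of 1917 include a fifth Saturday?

4

A month has five Saturdays exactly when Saturday falls within its first (length − 28) days.
Jan: 31 days, starts Mon → 5 of Mon, Tue, Wed
Feb: 28 days, starts Thu → 5 of (none)
Mar: 31 days, starts Thu → 5 of Thu, Fri, Sat ✓
Apr: 30 days, starts Sun → 5 of Sun, Mon
May: 31 days, starts Tue → 5 of Tue, Wed, Thu
Jun: 30 days, starts Fri → 5 of Fri, Sat ✓
Jul: 31 days, starts Sun → 5 of Sun, Mon, Tue
Aug: 31 days, starts Wed → 5 of Wed, Thu, Fri
Sep: 30 days, starts Sat → 5 of Sat, Sun ✓
Oct: 31 days, starts Mon → 5 of Mon, Tue, Wed
Nov: 30 days, starts Thu → 5 of Thu, Fri
Dec: 31 days, starts Sat → 5 of Sat, Sun, Mon ✓
Months with five Saturdays: Mar, Jun, Sep, Dec.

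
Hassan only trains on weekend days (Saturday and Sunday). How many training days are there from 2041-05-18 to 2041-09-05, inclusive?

32

2041-05-18 is a Saturday.
The range spans 111 days (inclusive of both endpoints).
111 = 7 × 15 + 6, so there are 15 full weeks plus 6 extra days.
Each full week contributes 2 weekend days (Sat, Sun): 15 × 2 = 30.
The 6 extra days are Sat, Sun, Mon, Tue, Wed, Thu — 2 of them qualify.
Total: 30 + 2 = 32.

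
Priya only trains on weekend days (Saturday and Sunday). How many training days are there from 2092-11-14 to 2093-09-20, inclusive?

90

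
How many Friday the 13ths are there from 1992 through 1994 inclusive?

4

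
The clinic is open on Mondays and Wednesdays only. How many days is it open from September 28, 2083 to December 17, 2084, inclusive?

127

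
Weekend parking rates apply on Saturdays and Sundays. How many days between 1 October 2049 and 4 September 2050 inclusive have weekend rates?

98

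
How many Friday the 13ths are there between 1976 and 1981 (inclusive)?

11

Friday-the-13ths by year:
1976: Feb, Aug
1977: May
1978: Jan, Oct
1979: Apr, Jul
1980: Jun
1981: Feb, Mar, Nov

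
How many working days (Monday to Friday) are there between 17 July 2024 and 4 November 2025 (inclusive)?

17 July 2024 is a Wednesday.
That's 476 days from start to end, counting both.
476 = 7 × 68, so the span is exactly 68 full weeks.
Each full week contributes 5 weekdays (Mon–Fri): 68 × 5 = 340.
Total: 340.

340 weekdays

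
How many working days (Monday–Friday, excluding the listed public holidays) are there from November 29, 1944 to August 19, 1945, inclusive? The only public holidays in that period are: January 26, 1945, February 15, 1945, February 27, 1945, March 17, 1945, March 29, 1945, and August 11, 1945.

November 29, 1944 is a Wednesday.
From November 29, 1944 to August 19, 1945 is 264 days inclusive.
264 = 7 × 37 + 5, so there are 37 full weeks plus 5 extra days.
Each full week contributes 5 weekdays (Mon–Fri): 37 × 5 = 185.
The 5 extra days are Wednesday, Thursday, Friday, Saturday, Sunday — 3 of them qualify.
Total: 185 + 3 = 188.
Holidays: January 26, 1945 (Fri); February 15, 1945 (Thu); February 27, 1945 (Tue); March 17, 1945 (Sat); March 29, 1945 (Thu); August 11, 1945 (Sat).
4 of the 6 holidays fall on weekdays; the rest are weekends and were already excluded.
Business days: 188 − 4 = 184.

184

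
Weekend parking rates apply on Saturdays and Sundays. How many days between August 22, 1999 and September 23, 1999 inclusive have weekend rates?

August 22, 1999 is a Sunday.
That's 33 days from start to end, counting both.
33 = 7 × 4 + 5, so there are 4 full weeks plus 5 extra days.
Each full week contributes 2 weekend days (Sat, Sun): 4 × 2 = 8.
The 5 extra days are Sunday, Monday, Tuesday, Wednesday, Thursday — 1 of them qualifies.
Total: 8 + 1 = 9.

9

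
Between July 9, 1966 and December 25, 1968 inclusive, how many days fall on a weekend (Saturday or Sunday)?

July 9, 1966 is a Saturday.
From July 9, 1966 to December 25, 1968 is 901 days inclusive.
901 = 7 × 128 + 5, so there are 128 full weeks plus 5 extra days.
Each full week contributes 2 weekend days (Sat, Sun): 128 × 2 = 256.
The 5 extra days are Saturday, Sunday, Monday, Tuesday, Wednesday — 2 of them qualify.
Total: 256 + 2 = 258.

258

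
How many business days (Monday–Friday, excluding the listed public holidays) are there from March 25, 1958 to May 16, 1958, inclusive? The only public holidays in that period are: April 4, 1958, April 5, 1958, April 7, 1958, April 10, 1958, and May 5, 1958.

35 business days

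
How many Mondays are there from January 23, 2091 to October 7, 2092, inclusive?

January 23, 2091 is a Tuesday.
That's 624 days from start to end, counting both.
624 = 7 × 89 + 1, so there are 89 full weeks plus 1 extra day.
Each full week contributes one Monday: 89 so far.
The 1 extra day is Tuesday — none qualify.
Total: 89 + 0 = 89.

89 Mondays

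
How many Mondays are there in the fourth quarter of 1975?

1975-10-01 is a Wednesday.
From 1975-10-01 to 1975-12-31 is 92 days inclusive.
92 = 7 × 13 + 1, so there are 13 full weeks plus 1 extra day.
Each full week contributes one Monday: 13 so far.
The 1 extra day is Wed — none qualify.
Total: 13 + 0 = 13.

13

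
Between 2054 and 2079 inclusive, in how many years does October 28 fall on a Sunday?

4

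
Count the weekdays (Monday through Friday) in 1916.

260 weekdays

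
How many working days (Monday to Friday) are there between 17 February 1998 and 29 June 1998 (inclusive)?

17 February 1998 is a Tuesday.
The range spans 133 days (inclusive of both endpoints).
133 = 7 × 19, so the span is exactly 19 full weeks.
Each full week contributes 5 weekdays (Mon–Fri): 19 × 5 = 95.
Total: 95.

95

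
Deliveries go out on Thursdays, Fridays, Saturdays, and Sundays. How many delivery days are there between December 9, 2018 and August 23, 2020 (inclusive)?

December 9, 2018 is a Sunday.
That's 624 days from start to end, counting both.
624 = 7 × 89 + 1, so there are 89 full weeks plus 1 extra day.
Each full week contributes 4 days from the set (Thu, Fri, Sat, Sun): 89 × 4 = 356.
The 1 extra day is Sunday — 1 of them qualifies.
Total: 356 + 1 = 357.

357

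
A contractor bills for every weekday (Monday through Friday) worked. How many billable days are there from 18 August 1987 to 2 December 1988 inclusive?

18 August 1987 is a Tuesday.
The range spans 473 days (inclusive of both endpoints).
473 = 7 × 67 + 4, so there are 67 full weeks plus 4 extra days.
Each full week contributes 5 weekdays (Mon–Fri): 67 × 5 = 335.
The 4 extra days are Tue, Wed, Thu, Fri — 4 of them qualify.
Total: 335 + 4 = 339.

339 weekdays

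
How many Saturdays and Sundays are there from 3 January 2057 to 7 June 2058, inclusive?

3 January 2057 is a Wednesday.
The range spans 521 days (inclusive of both endpoints).
521 = 7 × 74 + 3, so there are 74 full weeks plus 3 extra days.
Each full week contributes 2 weekend days (Sat, Sun): 74 × 2 = 148.
The 3 extra days are Wed, Thu, Fri — none qualify.
Total: 148 + 0 = 148.

148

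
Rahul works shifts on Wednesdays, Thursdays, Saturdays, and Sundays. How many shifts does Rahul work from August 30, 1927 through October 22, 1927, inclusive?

31

August 30, 1927 is a Tuesday.
The range spans 54 days (inclusive of both endpoints).
54 = 7 × 7 + 5, so there are 7 full weeks plus 5 extra days.
Each full week contributes 4 days from the set (Wed, Thu, Sat, Sun): 7 × 4 = 28.
The 5 extra days are Tue, Wed, Thu, Fri, Sat — 3 of them qualify.
Total: 28 + 3 = 31.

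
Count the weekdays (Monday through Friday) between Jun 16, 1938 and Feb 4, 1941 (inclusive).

Jun 16, 1938 is a Thursday.
From Jun 16, 1938 to Feb 4, 1941 is 965 days inclusive.
965 = 7 × 137 + 6, so there are 137 full weeks plus 6 extra days.
Each full week contributes 5 weekdays (Mon–Fri): 137 × 5 = 685.
The 6 extra days are Thu, Fri, Sat, Sun, Mon, Tue — 4 of them qualify.
Total: 685 + 4 = 689.

689 weekdays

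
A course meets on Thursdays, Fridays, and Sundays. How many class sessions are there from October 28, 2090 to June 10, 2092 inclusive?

253

October 28, 2090 is a Saturday.
The range spans 592 days (inclusive of both endpoints).
592 = 7 × 84 + 4, so there are 84 full weeks plus 4 extra days.
Each full week contributes 3 days from the set (Thu, Fri, Sun): 84 × 3 = 252.
The 4 extra days are Sat, Sun, Mon, Tue — 1 of them qualifies.
Total: 252 + 1 = 253.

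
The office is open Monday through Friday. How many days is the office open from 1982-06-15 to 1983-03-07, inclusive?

190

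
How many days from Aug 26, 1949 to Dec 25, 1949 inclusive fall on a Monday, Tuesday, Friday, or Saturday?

Aug 26, 1949 is a Friday.
That's 122 days from start to end, counting both.
122 = 7 × 17 + 3, so there are 17 full weeks plus 3 extra days.
Each full week contributes 4 days from the set (Mon, Tue, Fri, Sat): 17 × 4 = 68.
The 3 extra days are Fri, Sat, Sun — 2 of them qualify.
Total: 68 + 2 = 70.

70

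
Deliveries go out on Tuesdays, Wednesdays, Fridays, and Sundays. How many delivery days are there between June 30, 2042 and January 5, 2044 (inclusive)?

317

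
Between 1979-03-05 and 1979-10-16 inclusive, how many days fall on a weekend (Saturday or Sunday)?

64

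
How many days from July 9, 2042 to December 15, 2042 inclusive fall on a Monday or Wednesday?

46

July 9, 2042 is a Wednesday.
The range spans 160 days (inclusive of both endpoints).
160 = 7 × 22 + 6, so there are 22 full weeks plus 6 extra days.
Each full week contributes 2 days from the set (Mon, Wed): 22 × 2 = 44.
The 6 extra days are Wednesday, Thursday, Friday, Saturday, Sunday, Monday — 2 of them qualify.
Total: 44 + 2 = 46.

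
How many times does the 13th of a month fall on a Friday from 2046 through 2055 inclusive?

Friday-the-13ths by year:
2046: Apr, Jul
2047: Sep, Dec
2048: Mar, Nov
2049: Aug
2050: May
2051: Jan, Oct
2052: Sep, Dec
2053: Jun
2054: Feb, Mar, Nov
2055: Aug

17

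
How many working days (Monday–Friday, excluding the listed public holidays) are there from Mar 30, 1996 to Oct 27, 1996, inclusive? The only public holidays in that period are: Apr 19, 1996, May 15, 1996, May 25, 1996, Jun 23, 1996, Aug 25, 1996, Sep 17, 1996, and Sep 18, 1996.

146 working days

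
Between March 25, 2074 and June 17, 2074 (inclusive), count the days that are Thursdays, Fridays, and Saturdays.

March 25, 2074 is a Sunday.
From March 25, 2074 to June 17, 2074 is 85 days inclusive.
85 = 7 × 12 + 1, so there are 12 full weeks plus 1 extra day.
Each full week contributes 3 days from the set (Thu, Fri, Sat): 12 × 3 = 36.
The 1 extra day is Sun — none qualify.
Total: 36 + 0 = 36.

36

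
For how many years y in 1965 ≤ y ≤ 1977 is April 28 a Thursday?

2

Day of week of April 28 in each year:
1965: Wed, 1966: Thu ✓, 1967: Fri, 1968: Sun, 1969: Mon, 1970: Tue, 1971: Wed, 1972: Fri, 1973: Sat, 1974: Sun, 1975: Mon, 1976: Wed, 1977: Thu ✓
Thursdays: 1966, 1977.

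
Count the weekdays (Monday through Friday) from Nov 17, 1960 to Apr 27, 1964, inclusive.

898 weekdays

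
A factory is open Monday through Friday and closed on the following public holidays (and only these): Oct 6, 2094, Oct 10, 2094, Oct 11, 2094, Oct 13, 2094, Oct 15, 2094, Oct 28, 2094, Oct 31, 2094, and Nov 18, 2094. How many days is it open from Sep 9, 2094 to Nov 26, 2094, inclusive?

Sep 9, 2094 is a Thursday.
From Sep 9, 2094 to Nov 26, 2094 is 79 days inclusive.
79 = 7 × 11 + 2, so there are 11 full weeks plus 2 extra days.
Each full week contributes 5 weekdays (Mon–Fri): 11 × 5 = 55.
The 2 extra days are Thursday, Friday — 2 of them qualify.
Total: 55 + 2 = 57.
Holidays: Oct 6, 2094 (Wed); Oct 10, 2094 (Sun); Oct 11, 2094 (Mon); Oct 13, 2094 (Wed); Oct 15, 2094 (Fri); Oct 28, 2094 (Thu); Oct 31, 2094 (Sun); Nov 18, 2094 (Thu).
6 of the 8 holidays fall on weekdays; the rest are weekends and were already excluded.
Business days: 57 − 6 = 51.

51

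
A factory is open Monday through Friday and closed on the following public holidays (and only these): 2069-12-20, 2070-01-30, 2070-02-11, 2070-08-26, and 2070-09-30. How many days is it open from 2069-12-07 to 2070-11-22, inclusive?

245

2069-12-07 is a Saturday.
The range spans 351 days (inclusive of both endpoints).
351 = 7 × 50 + 1, so there are 50 full weeks plus 1 extra day.
Each full week contributes 5 weekdays (Mon–Fri): 50 × 5 = 250.
The 1 extra day is Sat — none qualify.
Total: 250 + 0 = 250.
Holidays: 2069-12-20 (Fri); 2070-01-30 (Thu); 2070-02-11 (Tue); 2070-08-26 (Tue); 2070-09-30 (Tue).
All 5 holidays fall on weekdays, so subtract 5.
Business days: 250 − 5 = 245.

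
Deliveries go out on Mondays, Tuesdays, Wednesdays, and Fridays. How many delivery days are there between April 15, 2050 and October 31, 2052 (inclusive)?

532

April 15, 2050 is a Friday.
The range spans 931 days (inclusive of both endpoints).
931 = 7 × 133, so the span is exactly 133 full weeks.
Each full week contributes 4 days from the set (Mon, Tue, Wed, Fri): 133 × 4 = 532.
Total: 532.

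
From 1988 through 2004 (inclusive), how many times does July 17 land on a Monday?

3

Day of week of July 17 in each year:
1988: Sun, 1989: Mon ✓, 1990: Tue, 1991: Wed, 1992: Fri, 1993: Sat, 1994: Sun, 1995: Mon ✓, 1996: Wed, 1997: Thu, 1998: Fri, 1999: Sat, 2000: Mon ✓, 2001: Tue, 2002: Wed, 2003: Thu, 2004: Sat
Mondays: 1989, 1995, 2000.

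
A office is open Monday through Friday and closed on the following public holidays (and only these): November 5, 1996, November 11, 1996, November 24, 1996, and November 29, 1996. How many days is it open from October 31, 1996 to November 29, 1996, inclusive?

19 working days

October 31, 1996 is a Thursday.
That's 30 days from start to end, counting both.
30 = 7 × 4 + 2, so there are 4 full weeks plus 2 extra days.
Each full week contributes 5 weekdays (Mon–Fri): 4 × 5 = 20.
The 2 extra days are Thursday, Friday — 2 of them qualify.
Total: 20 + 2 = 22.
Holidays: November 5, 1996 (Tue); November 11, 1996 (Mon); November 24, 1996 (Sun); November 29, 1996 (Fri).
3 of the 4 holidays fall on weekdays; the rest are weekends and were already excluded.
Business days: 22 − 3 = 19.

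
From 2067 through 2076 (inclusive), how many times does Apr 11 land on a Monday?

Day of week of April 11 in each year:
2067: Mon ✓, 2068: Wed, 2069: Thu, 2070: Fri, 2071: Sat, 2072: Mon ✓, 2073: Tue, 2074: Wed, 2075: Thu, 2076: Sat
Mondays: 2067, 2072.

2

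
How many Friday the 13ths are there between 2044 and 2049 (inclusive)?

10

Friday-the-13ths by year:
2044: May
2045: Jan, Oct
2046: Apr, Jul
2047: Sep, Dec
2048: Mar, Nov
2049: Aug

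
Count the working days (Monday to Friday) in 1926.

261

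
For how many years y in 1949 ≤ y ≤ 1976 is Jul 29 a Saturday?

Day of week of July 29 in each year:
1949: Fri, 1950: Sat ✓, 1951: Sun, 1952: Tue, 1953: Wed, 1954: Thu, 1955: Fri, 1956: Sun, 1957: Mon, 1958: Tue, 1959: Wed, 1960: Fri, 1961: Sat ✓, 1962: Sun, 1963: Mon, 1964: Wed, 1965: Thu, 1966: Fri, 1967: Sat ✓, 1968: Mon, 1969: Tue, 1970: Wed, 1971: Thu, 1972: Sat ✓, 1973: Sun, 1974: Mon, 1975: Tue, 1976: Thu
Saturdays: 1950, 1961, 1967, 1972.

4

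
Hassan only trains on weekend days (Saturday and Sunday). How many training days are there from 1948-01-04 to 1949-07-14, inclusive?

159

1948-01-04 is a Sunday.
From 1948-01-04 to 1949-07-14 is 558 days inclusive.
558 = 7 × 79 + 5, so there are 79 full weeks plus 5 extra days.
Each full week contributes 2 weekend days (Sat, Sun): 79 × 2 = 158.
The 5 extra days are Sun, Mon, Tue, Wed, Thu — 1 of them qualifies.
Total: 158 + 1 = 159.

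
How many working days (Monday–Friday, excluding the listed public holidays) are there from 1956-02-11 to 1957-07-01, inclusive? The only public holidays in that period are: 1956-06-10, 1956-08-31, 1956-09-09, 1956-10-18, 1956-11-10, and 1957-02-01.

1956-02-11 is a Saturday.
From 1956-02-11 to 1957-07-01 is 507 days inclusive.
507 = 7 × 72 + 3, so there are 72 full weeks plus 3 extra days.
Each full week contributes 5 weekdays (Mon–Fri): 72 × 5 = 360.
The 3 extra days are Sat, Sun, Mon — 1 of them qualifies.
Total: 360 + 1 = 361.
Holidays: 1956-06-10 (Sun); 1956-08-31 (Fri); 1956-09-09 (Sun); 1956-10-18 (Thu); 1956-11-10 (Sat); 1957-02-01 (Fri).
3 of the 6 holidays fall on weekdays; the rest are weekends and were already excluded.
Business days: 361 − 3 = 358.

358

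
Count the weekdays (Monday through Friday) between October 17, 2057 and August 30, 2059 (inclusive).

October 17, 2057 is a Wednesday.
That's 683 days from start to end, counting both.
683 = 7 × 97 + 4, so there are 97 full weeks plus 4 extra days.
Each full week contributes 5 weekdays (Mon–Fri): 97 × 5 = 485.
The 4 extra days are Wednesday, Thursday, Friday, Saturday — 3 of them qualify.
Total: 485 + 3 = 488.

488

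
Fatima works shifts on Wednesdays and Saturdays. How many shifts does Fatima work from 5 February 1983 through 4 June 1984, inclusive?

5 February 1983 is a Saturday.
The range spans 486 days (inclusive of both endpoints).
486 = 7 × 69 + 3, so there are 69 full weeks plus 3 extra days.
Each full week contributes 2 days from the set (Wed, Sat): 69 × 2 = 138.
The 3 extra days are Sat, Sun, Mon — 1 of them qualifies.
Total: 138 + 1 = 139.

139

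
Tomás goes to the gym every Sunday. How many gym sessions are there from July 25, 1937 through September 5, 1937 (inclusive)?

July 25, 1937 is a Sunday.
The range spans 43 days (inclusive of both endpoints).
43 = 7 × 6 + 1, so there are 6 full weeks plus 1 extra day.
Each full week contributes one Sunday: 6 so far.
The 1 extra day is Sun — 1 of them qualifies.
Total: 6 + 1 = 7.

7 Sundays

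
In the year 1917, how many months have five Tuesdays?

A month has five Tuesdays exactly when Tuesday falls within its first (length − 28) days.
Jan: 31 days, starts Mon → 5 of Mon, Tue, Wed ✓
Feb: 28 days, starts Thu → 5 of (none)
Mar: 31 days, starts Thu → 5 of Thu, Fri, Sat
Apr: 30 days, starts Sun → 5 of Sun, Mon
May: 31 days, starts Tue → 5 of Tue, Wed, Thu ✓
Jun: 30 days, starts Fri → 5 of Fri, Sat
Jul: 31 days, starts Sun → 5 of Sun, Mon, Tue ✓
Aug: 31 days, starts Wed → 5 of Wed, Thu, Fri
Sep: 30 days, starts Sat → 5 of Sat, Sun
Oct: 31 days, starts Mon → 5 of Mon, Tue, Wed ✓
Nov: 30 days, starts Thu → 5 of Thu, Fri
Dec: 31 days, starts Sat → 5 of Sat, Sun, Mon
Months with five Tuesdays: Jan, May, Jul, Oct.

4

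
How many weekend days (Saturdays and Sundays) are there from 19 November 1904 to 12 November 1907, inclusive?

312

19 November 1904 is a Saturday.
That's 1089 days from start to end, counting both.
1089 = 7 × 155 + 4, so there are 155 full weeks plus 4 extra days.
Each full week contributes 2 weekend days (Sat, Sun): 155 × 2 = 310.
The 4 extra days are Sat, Sun, Mon, Tue — 2 of them qualify.
Total: 310 + 2 = 312.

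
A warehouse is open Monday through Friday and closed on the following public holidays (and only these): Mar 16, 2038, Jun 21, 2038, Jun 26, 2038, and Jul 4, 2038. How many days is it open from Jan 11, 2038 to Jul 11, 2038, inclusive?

128 working days

Jan 11, 2038 is a Monday.
The range spans 182 days (inclusive of both endpoints).
182 = 7 × 26, so the span is exactly 26 full weeks.
Each full week contributes 5 weekdays (Mon–Fri): 26 × 5 = 130.
Total: 130.
Holidays: Mar 16, 2038 (Tue); Jun 21, 2038 (Mon); Jun 26, 2038 (Sat); Jul 4, 2038 (Sun).
2 of the 4 holidays fall on weekdays; the rest are weekends and were already excluded.
Business days: 130 − 2 = 128.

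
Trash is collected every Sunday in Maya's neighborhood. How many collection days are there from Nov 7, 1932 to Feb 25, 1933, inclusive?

Nov 7, 1932 is a Monday.
The range spans 111 days (inclusive of both endpoints).
111 = 7 × 15 + 6, so there are 15 full weeks plus 6 extra days.
Each full week contributes one Sunday: 15 so far.
The 6 extra days are Monday, Tuesday, Wednesday, Thursday, Friday, Saturday — none qualify.
Total: 15 + 0 = 15.

15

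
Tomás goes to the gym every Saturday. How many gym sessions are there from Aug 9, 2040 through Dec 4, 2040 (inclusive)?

Aug 9, 2040 is a Thursday.
The range spans 118 days (inclusive of both endpoints).
118 = 7 × 16 + 6, so there are 16 full weeks plus 6 extra days.
Each full week contributes one Saturday: 16 so far.
The 6 extra days are Thursday, Friday, Saturday, Sunday, Monday, Tuesday — 1 of them qualifies.
Total: 16 + 1 = 17.

17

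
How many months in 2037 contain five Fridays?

4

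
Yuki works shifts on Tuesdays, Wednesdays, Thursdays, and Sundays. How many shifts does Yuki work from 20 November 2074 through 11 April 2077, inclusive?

20 November 2074 is a Tuesday.
That's 874 days from start to end, counting both.
874 = 7 × 124 + 6, so there are 124 full weeks plus 6 extra days.
Each full week contributes 4 days from the set (Tue, Wed, Thu, Sun): 124 × 4 = 496.
The 6 extra days are Tuesday, Wednesday, Thursday, Friday, Saturday, Sunday — 4 of them qualify.
Total: 496 + 4 = 500.

500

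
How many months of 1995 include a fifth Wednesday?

4

A month has five Wednesdays exactly when Wednesday falls within its first (length − 28) days.
Jan: 31 days, starts Sun → 5 of Sun, Mon, Tue
Feb: 28 days, starts Wed → 5 of (none)
Mar: 31 days, starts Wed → 5 of Wed, Thu, Fri ✓
Apr: 30 days, starts Sat → 5 of Sat, Sun
May: 31 days, starts Mon → 5 of Mon, Tue, Wed ✓
Jun: 30 days, starts Thu → 5 of Thu, Fri
Jul: 31 days, starts Sat → 5 of Sat, Sun, Mon
Aug: 31 days, starts Tue → 5 of Tue, Wed, Thu ✓
Sep: 30 days, starts Fri → 5 of Fri, Sat
Oct: 31 days, starts Sun → 5 of Sun, Mon, Tue
Nov: 30 days, starts Wed → 5 of Wed, Thu ✓
Dec: 31 days, starts Fri → 5 of Fri, Sat, Sun
Months with five Wednesdays: Mar, May, Aug, Nov.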